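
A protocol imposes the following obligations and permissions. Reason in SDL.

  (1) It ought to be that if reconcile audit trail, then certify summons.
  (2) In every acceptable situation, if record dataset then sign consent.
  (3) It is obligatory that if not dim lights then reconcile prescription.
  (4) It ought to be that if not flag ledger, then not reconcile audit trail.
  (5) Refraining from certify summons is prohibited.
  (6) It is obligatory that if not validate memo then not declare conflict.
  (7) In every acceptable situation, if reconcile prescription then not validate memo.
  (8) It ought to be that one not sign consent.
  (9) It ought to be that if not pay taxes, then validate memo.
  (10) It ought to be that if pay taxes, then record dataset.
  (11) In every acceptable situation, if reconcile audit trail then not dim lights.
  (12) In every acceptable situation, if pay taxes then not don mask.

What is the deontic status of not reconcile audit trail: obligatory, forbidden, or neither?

Premise 8 gives O(¬sign_consent).
Premise 2, O(record_dataset → sign_consent), contraposes to O(¬sign_consent → ¬record_dataset); with O(¬sign_consent) we get O(¬record_dataset).
The contrapositive of premise 10 (O(pay_taxes → record_dataset)) is O(¬record_dataset → ¬pay_taxes), and O(¬record_dataset) is already established, so O(¬pay_taxes).
With premise 9, O(¬pay_taxes → validate_memo), the K-axiom yields O(validate_memo).
Premise 7, O(reconcile_prescription → ¬validate_memo), contraposes to O(validate_memo → ¬reconcile_prescription); with O(validate_memo) we get O(¬reconcile_prescription).
Premise 3 is O(¬dim_lights → reconcile_prescription); contrapositively O(¬reconcile_prescription → dim_lights). Since O(¬reconcile_prescription) holds, K gives O(dim_lights).
Premise 11 is O(reconcile_audit_trail → ¬dim_lights); contrapositively O(dim_lights → ¬reconcile_audit_trail). Since O(dim_lights) holds, K gives O(¬reconcile_audit_trail).
Premises 1, 4, 5, 6, 12 do not contribute to this derivation.
Hence ¬reconcile_audit_trail is obligatory.

Obligatory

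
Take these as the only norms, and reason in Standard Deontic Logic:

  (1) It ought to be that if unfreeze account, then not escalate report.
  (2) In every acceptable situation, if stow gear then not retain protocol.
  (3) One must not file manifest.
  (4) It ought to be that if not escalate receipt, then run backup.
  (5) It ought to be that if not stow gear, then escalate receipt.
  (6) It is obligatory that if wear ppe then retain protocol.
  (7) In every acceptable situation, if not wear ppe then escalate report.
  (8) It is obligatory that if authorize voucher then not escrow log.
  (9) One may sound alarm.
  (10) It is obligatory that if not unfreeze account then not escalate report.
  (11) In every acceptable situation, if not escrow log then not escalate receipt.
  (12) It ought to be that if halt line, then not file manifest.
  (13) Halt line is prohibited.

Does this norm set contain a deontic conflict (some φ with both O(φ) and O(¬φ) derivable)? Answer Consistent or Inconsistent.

Consistent

Premise 12 is O(halt_line → ¬file_manifest); even if O(¬file_manifest) held, inferring O(halt_line) would be affirming the consequent — invalid.
So O(halt_line) is not derivable, and the apparent clash with O(¬halt_line) does not arise.
A world satisfying every obligation exists (e.g. authorize_voucher=false, escalate_receipt=true, escalate_report=false, escrow_log=true, file_manifest=false, halt_line=false, retain_protocol=true, run_backup=false, sound_alarm=false, stow_gear=false, unfreeze_account=false, wear_ppe=true); no atom is both obligatory and forbidden, so the set is consistent.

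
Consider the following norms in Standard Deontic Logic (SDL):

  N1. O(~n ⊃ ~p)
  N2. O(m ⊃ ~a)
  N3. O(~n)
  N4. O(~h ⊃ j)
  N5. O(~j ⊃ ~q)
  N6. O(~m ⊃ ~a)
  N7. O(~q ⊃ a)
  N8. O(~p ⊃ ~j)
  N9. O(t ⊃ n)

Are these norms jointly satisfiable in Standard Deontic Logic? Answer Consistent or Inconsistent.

Inconsistent

Premises 6 and 2 are O(~m ⊃ ~a) and O(m ⊃ ~a); every ideal world satisfies ~m or m, so in either case ~a holds — hence O(~a).
Premise 7 is O(~q ⊃ a); contrapositively O(~a ⊃ q). Since O(~a) holds, K gives O(q).
The contrapositive of premise 5 (O(~j ⊃ ~q)) is O(q ⊃ j), and O(q) is already established, so O(j).
Premise 8, O(~p ⊃ ~j), contraposes to O(j ⊃ p); with O(j) we get O(p).
Premise 1, O(~n ⊃ ~p), contraposes to O(p ⊃ n); with O(p) we get O(n).
But premise 3 directly asserts O(~n).
We now have both O(n) and O(~n) — n is simultaneously obligatory and forbidden, violating the D-axiom.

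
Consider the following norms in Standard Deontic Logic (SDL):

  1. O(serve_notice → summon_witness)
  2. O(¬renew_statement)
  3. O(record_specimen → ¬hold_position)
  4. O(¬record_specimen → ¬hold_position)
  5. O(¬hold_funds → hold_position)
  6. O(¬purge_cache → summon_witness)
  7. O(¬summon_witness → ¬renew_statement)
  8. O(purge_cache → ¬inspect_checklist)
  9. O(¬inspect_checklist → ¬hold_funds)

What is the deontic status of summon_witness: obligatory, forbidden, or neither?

Premises 4 and 3 cover both cases: O(¬record_specimen → ¬hold_position) and O(record_specimen → ¬hold_position). Since ¬record_specimen ∨ record_specimen is a tautology, O(¬hold_position) follows.
Premise 5, O(¬hold_funds → hold_position), contraposes to O(¬hold_position → hold_funds); with O(¬hold_position) we get O(hold_funds).
The contrapositive of premise 9 (O(¬inspect_checklist → ¬hold_funds)) is O(hold_funds → inspect_checklist), and O(hold_funds) is already established, so O(inspect_checklist).
Premise 8 is O(purge_cache → ¬inspect_checklist); contrapositively O(inspect_checklist → ¬purge_cache). Since O(inspect_checklist) holds, K gives O(¬purge_cache).
Applying K to premise 6 (O(¬purge_cache → summon_witness)) and O(¬purge_cache) yields O(summon_witness).
Premises 1, 2, 7 do not contribute to this derivation.
Hence summon_witness is obligatory.

Obligatory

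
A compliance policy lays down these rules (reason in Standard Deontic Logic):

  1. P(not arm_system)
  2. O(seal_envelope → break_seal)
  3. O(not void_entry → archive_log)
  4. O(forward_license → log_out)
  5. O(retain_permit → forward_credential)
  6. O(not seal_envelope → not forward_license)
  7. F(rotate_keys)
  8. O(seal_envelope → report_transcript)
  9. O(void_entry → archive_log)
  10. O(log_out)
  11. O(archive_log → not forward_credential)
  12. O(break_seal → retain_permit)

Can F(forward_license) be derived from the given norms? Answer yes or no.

By case analysis on void_entry: premise 9 gives O(void_entry → archive_log) and premise 3 gives O(not void_entry → archive_log), so O(archive_log) either way.
Premise 11 is O(archive_log → not forward_credential); since O(archive_log), deontic closure gives O(not forward_credential).
Premise 5 is O(retain_permit → forward_credential); contrapositively O(not forward_credential → not retain_permit). Since O(not forward_credential) holds, K gives O(not retain_permit).
Premise 12 is O(break_seal → retain_permit); contrapositively O(not retain_permit → not break_seal). Since O(not retain_permit) holds, K gives O(not break_seal).
The contrapositive of premise 2 (O(seal_envelope → break_seal)) is O(not break_seal → not seal_envelope), and O(not break_seal) is already established, so O(not seal_envelope).
With premise 6, O(not seal_envelope → not forward_license), the K-axiom yields O(not forward_license).
Premises 1, 4, 7, 8, 10 do not contribute to this derivation.
So O(not forward_license) holds, i.e. F(forward_license). The claim follows.

Yes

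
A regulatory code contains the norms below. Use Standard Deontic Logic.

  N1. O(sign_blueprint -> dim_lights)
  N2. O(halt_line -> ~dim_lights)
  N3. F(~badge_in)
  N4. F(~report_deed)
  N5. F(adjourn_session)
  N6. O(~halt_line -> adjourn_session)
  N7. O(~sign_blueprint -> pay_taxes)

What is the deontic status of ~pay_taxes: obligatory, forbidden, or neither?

Premise 5, F(adjourn_session), is equivalent to O(~adjourn_session).
Premise 6 is O(~halt_line -> adjourn_session); contrapositively O(~adjourn_session -> halt_line). Since O(~adjourn_session) holds, K gives O(halt_line).
From O(halt_line) and premise 2, O(halt_line -> ~dim_lights), we obtain O(~dim_lights).
The contrapositive of premise 1 (O(sign_blueprint -> dim_lights)) is O(~dim_lights -> ~sign_blueprint), and O(~dim_lights) is already established, so O(~sign_blueprint).
With premise 7, O(~sign_blueprint -> pay_taxes), the K-axiom yields O(pay_taxes).
Premises 3, 4 do not contribute to this derivation.
Thus O(pay_taxes), which is F(~pay_taxes): ~pay_taxes is forbidden.

Forbidden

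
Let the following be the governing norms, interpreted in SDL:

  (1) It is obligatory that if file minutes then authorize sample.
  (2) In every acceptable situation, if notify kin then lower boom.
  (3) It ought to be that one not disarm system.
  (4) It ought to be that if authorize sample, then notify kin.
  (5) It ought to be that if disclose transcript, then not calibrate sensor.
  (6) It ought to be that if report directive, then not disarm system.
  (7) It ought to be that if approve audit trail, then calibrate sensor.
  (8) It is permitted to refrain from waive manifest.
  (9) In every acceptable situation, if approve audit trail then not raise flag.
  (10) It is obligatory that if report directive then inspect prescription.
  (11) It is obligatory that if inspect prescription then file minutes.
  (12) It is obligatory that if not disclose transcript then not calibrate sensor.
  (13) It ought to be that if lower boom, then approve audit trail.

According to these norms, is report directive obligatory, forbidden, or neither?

Premises 12 and 5 cover both cases: O(¬disclose_transcript → ¬calibrate_sensor) and O(disclose_transcript → ¬calibrate_sensor). Since ¬disclose_transcript ∨ disclose_transcript is a tautology, O(¬calibrate_sensor) follows.
The contrapositive of premise 7 (O(approve_audit_trail → calibrate_sensor)) is O(¬calibrate_sensor → ¬approve_audit_trail), and O(¬calibrate_sensor) is already established, so O(¬approve_audit_trail).
The contrapositive of premise 13 (O(lower_boom → approve_audit_trail)) is O(¬approve_audit_trail → ¬lower_boom), and O(¬approve_audit_trail) is already established, so O(¬lower_boom).
The contrapositive of premise 2 (O(notify_kin → lower_boom)) is O(¬lower_boom → ¬notify_kin), and O(¬lower_boom) is already established, so O(¬notify_kin).
The contrapositive of premise 4 (O(authorize_sample → notify_kin)) is O(¬notify_kin → ¬authorize_sample), and O(¬notify_kin) is already established, so O(¬authorize_sample).
Premise 1, O(file_minutes → authorize_sample), contraposes to O(¬authorize_sample → ¬file_minutes); with O(¬authorize_sample) we get O(¬file_minutes).
Premise 11 is O(inspect_prescription → file_minutes); contrapositively O(¬file_minutes → ¬inspect_prescription). Since O(¬file_minutes) holds, K gives O(¬inspect_prescription).
The contrapositive of premise 10 (O(report_directive → inspect_prescription)) is O(¬inspect_prescription → ¬report_directive), and O(¬inspect_prescription) is already established, so O(¬report_directive).
Premises 3, 6, 8, 9 do not contribute to this derivation.
Thus O(¬report_directive), which is F(report_directive): report_directive is forbidden.

Forbidden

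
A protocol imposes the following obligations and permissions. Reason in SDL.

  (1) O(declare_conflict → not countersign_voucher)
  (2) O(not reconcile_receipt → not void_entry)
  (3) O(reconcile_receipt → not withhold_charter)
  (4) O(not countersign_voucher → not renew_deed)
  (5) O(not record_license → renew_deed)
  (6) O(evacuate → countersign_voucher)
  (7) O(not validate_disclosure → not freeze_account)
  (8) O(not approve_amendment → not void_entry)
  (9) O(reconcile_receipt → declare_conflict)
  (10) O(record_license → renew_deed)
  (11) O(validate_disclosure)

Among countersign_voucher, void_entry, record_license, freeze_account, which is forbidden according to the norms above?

Premises 5 and 10 are O(not record_license → renew_deed) and O(record_license → renew_deed); every ideal world satisfies not record_license or record_license, so in either case renew_deed holds — hence O(renew_deed).
Premise 4 is O(not countersign_voucher → not renew_deed); contrapositively O(renew_deed → countersign_voucher). Since O(renew_deed) holds, K gives O(countersign_voucher).
Premise 1, O(declare_conflict → not countersign_voucher), contraposes to O(countersign_voucher → not declare_conflict); with O(countersign_voucher) we get O(not declare_conflict).
The contrapositive of premise 9 (O(reconcile_receipt → declare_conflict)) is O(not declare_conflict → not reconcile_receipt), and O(not declare_conflict) is already established, so O(not reconcile_receipt).
Premise 2 is O(not reconcile_receipt → not void_entry); since O(not reconcile_receipt), deontic closure gives O(not void_entry).
So O(not void_entry) holds, i.e. void_entry is forbidden. None of the other listed options is forbidden under the premises.

void_entry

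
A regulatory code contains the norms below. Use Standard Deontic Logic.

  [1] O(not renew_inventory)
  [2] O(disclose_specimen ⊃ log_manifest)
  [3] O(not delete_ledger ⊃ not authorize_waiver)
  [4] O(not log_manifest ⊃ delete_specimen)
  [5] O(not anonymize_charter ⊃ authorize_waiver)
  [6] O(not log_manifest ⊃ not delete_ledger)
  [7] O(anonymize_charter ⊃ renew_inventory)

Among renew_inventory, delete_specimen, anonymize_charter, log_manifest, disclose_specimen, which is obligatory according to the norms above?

From premise 1 we have O(not renew_inventory).
Premise 7, O(anonymize_charter ⊃ renew_inventory), contraposes to O(not renew_inventory ⊃ not anonymize_charter); with O(not renew_inventory) we get O(not anonymize_charter).
From O(not anonymize_charter) and premise 5, O(not anonymize_charter ⊃ authorize_waiver), we obtain O(authorize_waiver).
Premise 3, O(not delete_ledger ⊃ not authorize_waiver), contraposes to O(authorize_waiver ⊃ delete_ledger); with O(authorize_waiver) we get O(delete_ledger).
Premise 6 is O(not log_manifest ⊃ not delete_ledger); contrapositively O(delete_ledger ⊃ log_manifest). Since O(delete_ledger) holds, K gives O(log_manifest).
So O(log_manifest) holds — log_manifest is obligatory. None of the other listed options is made obligatory by any chain of premises.

log_manifest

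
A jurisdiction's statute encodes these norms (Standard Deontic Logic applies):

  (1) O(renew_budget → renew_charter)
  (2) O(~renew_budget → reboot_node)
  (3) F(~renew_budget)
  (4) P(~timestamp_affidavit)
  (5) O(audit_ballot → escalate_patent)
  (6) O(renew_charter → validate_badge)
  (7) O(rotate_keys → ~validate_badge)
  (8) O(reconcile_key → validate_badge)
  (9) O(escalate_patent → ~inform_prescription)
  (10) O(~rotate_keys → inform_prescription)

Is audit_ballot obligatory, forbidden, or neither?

Forbidden

Premise 3 is F(~renew_budget), i.e. O(renew_budget).
With premise 1, O(renew_budget → renew_charter), the K-axiom yields O(renew_charter).
Applying K to premise 6 (O(renew_charter → validate_badge)) and O(renew_charter) yields O(validate_badge).
The contrapositive of premise 7 (O(rotate_keys → ~validate_badge)) is O(validate_badge → ~rotate_keys), and O(validate_badge) is already established, so O(~rotate_keys).
Applying K to premise 10 (O(~rotate_keys → inform_prescription)) and O(~rotate_keys) yields O(inform_prescription).
The contrapositive of premise 9 (O(escalate_patent → ~inform_prescription)) is O(inform_prescription → ~escalate_patent), and O(inform_prescription) is already established, so O(~escalate_patent).
Premise 5 is O(audit_ballot → escalate_patent); contrapositively O(~escalate_patent → ~audit_ballot). Since O(~escalate_patent) holds, K gives O(~audit_ballot).
Premises 2, 4, 8 do not contribute to this derivation.
Thus O(~audit_ballot), which is F(audit_ballot): audit_ballot is forbidden.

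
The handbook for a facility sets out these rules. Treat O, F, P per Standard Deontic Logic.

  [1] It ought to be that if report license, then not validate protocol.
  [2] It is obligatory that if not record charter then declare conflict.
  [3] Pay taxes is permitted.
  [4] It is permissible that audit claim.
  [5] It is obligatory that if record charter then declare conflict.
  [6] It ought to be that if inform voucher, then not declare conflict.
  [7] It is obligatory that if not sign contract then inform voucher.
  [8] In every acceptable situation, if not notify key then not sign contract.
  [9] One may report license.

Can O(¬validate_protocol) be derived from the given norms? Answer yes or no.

No

Premise 1 is O(report_license → ¬validate_protocol), but O(report_license) is not derivable from the premises (the permission P(report_license) asserts only ¬O(¬report_license), not O(report_license)), so it does not yield O(¬validate_protocol).
No other premise forces O(¬validate_protocol). An ideal world satisfying every premise can still have ¬validate_protocol false, so O(¬validate_protocol) is not derivable.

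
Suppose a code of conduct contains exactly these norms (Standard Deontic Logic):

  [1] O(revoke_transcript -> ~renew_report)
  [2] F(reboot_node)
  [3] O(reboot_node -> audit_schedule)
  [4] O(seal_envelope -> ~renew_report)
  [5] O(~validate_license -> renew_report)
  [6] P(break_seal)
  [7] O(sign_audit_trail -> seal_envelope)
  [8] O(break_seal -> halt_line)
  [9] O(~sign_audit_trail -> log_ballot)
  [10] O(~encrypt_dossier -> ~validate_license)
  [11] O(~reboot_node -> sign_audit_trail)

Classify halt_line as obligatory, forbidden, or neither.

Premise 8 is O(break_seal -> halt_line), but O(break_seal) is not derivable from the premises (the permission P(break_seal) asserts only ~O(~break_seal), not O(break_seal)), so it does not yield O(halt_line).
No premise or chain of K-axiom applications forces O(halt_line), and none forces O(~halt_line). So halt_line is neither obligatory nor forbidden under these norms.

Neither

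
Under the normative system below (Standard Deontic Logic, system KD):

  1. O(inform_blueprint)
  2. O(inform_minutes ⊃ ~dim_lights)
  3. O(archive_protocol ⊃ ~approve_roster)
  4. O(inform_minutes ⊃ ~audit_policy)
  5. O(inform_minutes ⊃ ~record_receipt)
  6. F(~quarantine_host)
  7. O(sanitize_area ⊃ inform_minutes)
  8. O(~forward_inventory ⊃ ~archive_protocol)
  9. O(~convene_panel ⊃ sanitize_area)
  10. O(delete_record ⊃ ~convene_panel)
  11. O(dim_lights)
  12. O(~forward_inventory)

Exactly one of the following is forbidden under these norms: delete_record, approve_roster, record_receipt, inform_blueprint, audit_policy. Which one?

Premise 11 gives O(dim_lights).
Premise 2 is O(inform_minutes ⊃ ~dim_lights); contrapositively O(dim_lights ⊃ ~inform_minutes). Since O(dim_lights) holds, K gives O(~inform_minutes).
Premise 7 is O(sanitize_area ⊃ inform_minutes); contrapositively O(~inform_minutes ⊃ ~sanitize_area). Since O(~inform_minutes) holds, K gives O(~sanitize_area).
Premise 9, O(~convene_panel ⊃ sanitize_area), contraposes to O(~sanitize_area ⊃ convene_panel); with O(~sanitize_area) we get O(convene_panel).
Premise 10 is O(delete_record ⊃ ~convene_panel); contrapositively O(convene_panel ⊃ ~delete_record). Since O(convene_panel) holds, K gives O(~delete_record).
So O(~delete_record) holds, i.e. delete_record is forbidden. None of the other listed options is forbidden under the premises.

delete_record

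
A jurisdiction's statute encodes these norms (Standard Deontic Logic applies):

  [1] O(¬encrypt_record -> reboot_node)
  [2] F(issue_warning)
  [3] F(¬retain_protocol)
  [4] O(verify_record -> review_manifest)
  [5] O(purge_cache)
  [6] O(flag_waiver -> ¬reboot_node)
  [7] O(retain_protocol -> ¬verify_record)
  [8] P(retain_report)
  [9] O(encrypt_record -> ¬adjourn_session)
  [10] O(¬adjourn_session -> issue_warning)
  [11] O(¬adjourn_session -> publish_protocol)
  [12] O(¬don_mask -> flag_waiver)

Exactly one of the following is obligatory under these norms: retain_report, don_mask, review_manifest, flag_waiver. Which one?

don_mask

Premise 2, F(issue_warning), is equivalent to O(¬issue_warning).
Premise 10 is O(¬adjourn_session -> issue_warning); contrapositively O(¬issue_warning -> adjourn_session). Since O(¬issue_warning) holds, K gives O(adjourn_session).
Premise 9, O(encrypt_record -> ¬adjourn_session), contraposes to O(adjourn_session -> ¬encrypt_record); with O(adjourn_session) we get O(¬encrypt_record).
From O(¬encrypt_record) and premise 1, O(¬encrypt_record -> reboot_node), we obtain O(reboot_node).
The contrapositive of premise 6 (O(flag_waiver -> ¬reboot_node)) is O(reboot_node -> ¬flag_waiver), and O(reboot_node) is already established, so O(¬flag_waiver).
Premise 12, O(¬don_mask -> flag_waiver), contraposes to O(¬flag_waiver -> don_mask); with O(¬flag_waiver) we get O(don_mask).
So O(don_mask) holds — don_mask is obligatory. None of the other listed options is made obligatory by any chain of premises.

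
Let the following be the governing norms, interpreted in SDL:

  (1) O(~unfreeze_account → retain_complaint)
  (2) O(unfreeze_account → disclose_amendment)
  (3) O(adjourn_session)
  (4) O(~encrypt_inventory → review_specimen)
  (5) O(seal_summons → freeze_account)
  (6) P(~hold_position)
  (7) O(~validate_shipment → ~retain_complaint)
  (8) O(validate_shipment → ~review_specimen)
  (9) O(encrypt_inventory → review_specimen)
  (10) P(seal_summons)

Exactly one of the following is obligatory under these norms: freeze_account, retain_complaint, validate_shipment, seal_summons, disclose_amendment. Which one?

disclose_amendment

Premises 9 and 4 are O(encrypt_inventory → review_specimen) and O(~encrypt_inventory → review_specimen); every ideal world satisfies encrypt_inventory or ~encrypt_inventory, so in either case review_specimen holds — hence O(review_specimen).
Premise 8, O(validate_shipment → ~review_specimen), contraposes to O(review_specimen → ~validate_shipment); with O(review_specimen) we get O(~validate_shipment).
With premise 7, O(~validate_shipment → ~retain_complaint), the K-axiom yields O(~retain_complaint).
The contrapositive of premise 1 (O(~unfreeze_account → retain_complaint)) is O(~retain_complaint → unfreeze_account), and O(~retain_complaint) is already established, so O(unfreeze_account).
Applying K to premise 2 (O(unfreeze_account → disclose_amendment)) and O(unfreeze_account) yields O(disclose_amendment).
So O(disclose_amendment) holds — disclose_amendment is obligatory. None of the other listed options is made obligatory by any chain of premises.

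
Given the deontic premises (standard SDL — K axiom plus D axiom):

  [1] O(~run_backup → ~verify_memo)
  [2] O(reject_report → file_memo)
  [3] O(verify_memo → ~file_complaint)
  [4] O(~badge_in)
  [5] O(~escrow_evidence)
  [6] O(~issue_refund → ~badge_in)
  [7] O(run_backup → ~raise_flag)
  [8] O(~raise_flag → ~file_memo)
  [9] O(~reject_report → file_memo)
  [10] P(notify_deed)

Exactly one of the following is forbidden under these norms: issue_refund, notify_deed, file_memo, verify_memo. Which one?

verify_memo

Premises 9 and 2 are O(~reject_report → file_memo) and O(reject_report → file_memo); every ideal world satisfies ~reject_report or reject_report, so in either case file_memo holds — hence O(file_memo).
The contrapositive of premise 8 (O(~raise_flag → ~file_memo)) is O(file_memo → raise_flag), and O(file_memo) is already established, so O(raise_flag).
Premise 7 is O(run_backup → ~raise_flag); contrapositively O(raise_flag → ~run_backup). Since O(raise_flag) holds, K gives O(~run_backup).
With premise 1, O(~run_backup → ~verify_memo), the K-axiom yields O(~verify_memo).
So O(~verify_memo) holds, i.e. verify_memo is forbidden. None of the other listed options is forbidden under the premises.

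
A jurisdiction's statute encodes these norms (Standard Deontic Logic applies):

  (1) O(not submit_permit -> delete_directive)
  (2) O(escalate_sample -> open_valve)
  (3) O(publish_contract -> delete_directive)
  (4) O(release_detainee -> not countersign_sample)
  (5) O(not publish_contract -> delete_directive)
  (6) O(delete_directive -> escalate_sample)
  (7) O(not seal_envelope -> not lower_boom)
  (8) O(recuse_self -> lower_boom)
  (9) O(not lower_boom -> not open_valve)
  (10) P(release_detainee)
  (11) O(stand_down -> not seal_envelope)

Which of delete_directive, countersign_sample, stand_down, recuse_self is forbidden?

Premises 5 and 3 are O(not publish_contract -> delete_directive) and O(publish_contract -> delete_directive); every ideal world satisfies not publish_contract or publish_contract, so in either case delete_directive holds — hence O(delete_directive).
Premise 6 is O(delete_directive -> escalate_sample); since O(delete_directive), deontic closure gives O(escalate_sample).
Applying K to premise 2 (O(escalate_sample -> open_valve)) and O(escalate_sample) yields O(open_valve).
The contrapositive of premise 9 (O(not lower_boom -> not open_valve)) is O(open_valve -> lower_boom), and O(open_valve) is already established, so O(lower_boom).
Premise 7 is O(not seal_envelope -> not lower_boom); contrapositively O(lower_boom -> seal_envelope). Since O(lower_boom) holds, K gives O(seal_envelope).
Premise 11 is O(stand_down -> not seal_envelope); contrapositively O(seal_envelope -> not stand_down). Since O(seal_envelope) holds, K gives O(not stand_down).
So O(not stand_down) holds, i.e. stand_down is forbidden. None of the other listed options is forbidden under the premises.

stand_down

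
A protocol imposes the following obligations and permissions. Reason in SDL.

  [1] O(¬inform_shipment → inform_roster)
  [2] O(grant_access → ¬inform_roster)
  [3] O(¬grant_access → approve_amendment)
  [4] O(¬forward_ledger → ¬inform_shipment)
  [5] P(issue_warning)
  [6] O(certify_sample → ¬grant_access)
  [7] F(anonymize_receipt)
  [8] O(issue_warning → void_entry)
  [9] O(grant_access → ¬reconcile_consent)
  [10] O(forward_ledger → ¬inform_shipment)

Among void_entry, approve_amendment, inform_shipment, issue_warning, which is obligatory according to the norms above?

Premises 10 and 4 are O(forward_ledger → ¬inform_shipment) and O(¬forward_ledger → ¬inform_shipment); every ideal world satisfies forward_ledger or ¬forward_ledger, so in either case ¬inform_shipment holds — hence O(¬inform_shipment).
From O(¬inform_shipment) and premise 1, O(¬inform_shipment → inform_roster), we obtain O(inform_roster).
Premise 2, O(grant_access → ¬inform_roster), contraposes to O(inform_roster → ¬grant_access); with O(inform_roster) we get O(¬grant_access).
With premise 3, O(¬grant_access → approve_amendment), the K-axiom yields O(approve_amendment).
So O(approve_amendment) holds — approve_amendment is obligatory. None of the other listed options is made obligatory by any chain of premises.

approve_amendment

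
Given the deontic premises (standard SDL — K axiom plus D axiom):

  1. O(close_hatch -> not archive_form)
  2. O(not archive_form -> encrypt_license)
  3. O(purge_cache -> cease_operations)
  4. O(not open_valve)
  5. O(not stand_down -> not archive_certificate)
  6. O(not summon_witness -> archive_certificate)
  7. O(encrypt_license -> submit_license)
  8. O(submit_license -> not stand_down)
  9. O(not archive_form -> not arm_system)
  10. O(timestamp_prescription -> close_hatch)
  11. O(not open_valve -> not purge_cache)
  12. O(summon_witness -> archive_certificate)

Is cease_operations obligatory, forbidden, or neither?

Neither

Premise 3 is O(purge_cache -> cease_operations), but O(purge_cache) is not derivable from the premises, so it does not yield O(cease_operations).
No premise or chain of K-axiom applications forces O(cease_operations), and none forces O(not cease_operations). So cease_operations is neither obligatory nor forbidden under these norms.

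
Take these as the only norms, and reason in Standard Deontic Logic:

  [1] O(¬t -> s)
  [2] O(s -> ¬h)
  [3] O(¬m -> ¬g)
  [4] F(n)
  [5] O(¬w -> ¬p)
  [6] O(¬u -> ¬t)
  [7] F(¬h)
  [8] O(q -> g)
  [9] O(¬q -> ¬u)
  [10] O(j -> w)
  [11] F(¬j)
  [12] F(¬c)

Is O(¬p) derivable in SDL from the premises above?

Premise 5 is O(¬w -> ¬p), but O(¬w) is not derivable from the premises, so it does not yield O(¬p).
No other premise forces O(¬p). An ideal world satisfying every premise can still have ¬p false, so O(¬p) is not derivable.

No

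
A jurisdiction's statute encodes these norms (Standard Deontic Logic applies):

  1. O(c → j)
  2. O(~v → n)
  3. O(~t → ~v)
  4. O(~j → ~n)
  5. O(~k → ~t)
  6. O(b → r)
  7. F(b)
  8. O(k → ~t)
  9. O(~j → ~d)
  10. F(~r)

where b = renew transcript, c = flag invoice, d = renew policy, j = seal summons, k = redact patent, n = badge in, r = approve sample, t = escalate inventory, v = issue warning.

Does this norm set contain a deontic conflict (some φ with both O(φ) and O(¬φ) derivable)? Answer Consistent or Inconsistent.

Premise 6 is O(b → r); even if O(r) held, inferring O(b) would be affirming the consequent — invalid.
So O(b) is not derivable, and the apparent clash with O(~b) does not arise.
A world satisfying every obligation exists (e.g. b=false, c=false, d=false, j=true, k=false, n=true, r=true, t=false, v=false); no atom is both obligatory and forbidden, so the set is consistent.

Consistent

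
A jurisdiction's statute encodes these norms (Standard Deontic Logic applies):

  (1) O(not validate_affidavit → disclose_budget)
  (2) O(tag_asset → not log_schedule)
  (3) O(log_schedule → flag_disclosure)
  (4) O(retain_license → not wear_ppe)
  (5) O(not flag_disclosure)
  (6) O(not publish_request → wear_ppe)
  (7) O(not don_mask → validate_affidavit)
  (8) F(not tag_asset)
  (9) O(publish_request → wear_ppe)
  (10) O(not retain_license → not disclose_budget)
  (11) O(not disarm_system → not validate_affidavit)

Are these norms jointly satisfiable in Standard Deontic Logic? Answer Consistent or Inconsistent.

Premise 3 is O(log_schedule → flag_disclosure), but O(log_schedule) is not derivable from the premises, so it does not yield O(flag_disclosure).
So O(flag_disclosure) is not derivable, and the apparent clash with O(not flag_disclosure) does not arise.
A world satisfying every obligation exists (e.g. disarm_system=true, disclose_budget=false, don_mask=false, flag_disclosure=false, log_schedule=false, publish_request=false, retain_license=false, tag_asset=true, validate_affidavit=true, wear_ppe=true); no atom is both obligatory and forbidden, so the set is consistent.

Consistent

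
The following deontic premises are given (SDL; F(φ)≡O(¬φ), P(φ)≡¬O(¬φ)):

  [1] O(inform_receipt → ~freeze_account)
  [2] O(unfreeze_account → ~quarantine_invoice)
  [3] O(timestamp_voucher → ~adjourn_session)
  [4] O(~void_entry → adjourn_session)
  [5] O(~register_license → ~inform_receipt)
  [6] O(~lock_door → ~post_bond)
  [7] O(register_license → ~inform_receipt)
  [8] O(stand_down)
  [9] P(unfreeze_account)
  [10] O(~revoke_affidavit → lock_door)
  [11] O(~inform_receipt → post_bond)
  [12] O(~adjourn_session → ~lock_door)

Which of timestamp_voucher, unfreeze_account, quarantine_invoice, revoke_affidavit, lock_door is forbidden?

Premises 7 and 5 are O(register_license → ~inform_receipt) and O(~register_license → ~inform_receipt); every ideal world satisfies register_license or ~register_license, so in either case ~inform_receipt holds — hence O(~inform_receipt).
Applying K to premise 11 (O(~inform_receipt → post_bond)) and O(~inform_receipt) yields O(post_bond).
The contrapositive of premise 6 (O(~lock_door → ~post_bond)) is O(post_bond → lock_door), and O(post_bond) is already established, so O(lock_door).
The contrapositive of premise 12 (O(~adjourn_session → ~lock_door)) is O(lock_door → adjourn_session), and O(lock_door) is already established, so O(adjourn_session).
Premise 3 is O(timestamp_voucher → ~adjourn_session); contrapositively O(adjourn_session → ~timestamp_voucher). Since O(adjourn_session) holds, K gives O(~timestamp_voucher).
So O(~timestamp_voucher) holds, i.e. timestamp_voucher is forbidden. None of the other listed options is forbidden under the premises.

timestamp_voucher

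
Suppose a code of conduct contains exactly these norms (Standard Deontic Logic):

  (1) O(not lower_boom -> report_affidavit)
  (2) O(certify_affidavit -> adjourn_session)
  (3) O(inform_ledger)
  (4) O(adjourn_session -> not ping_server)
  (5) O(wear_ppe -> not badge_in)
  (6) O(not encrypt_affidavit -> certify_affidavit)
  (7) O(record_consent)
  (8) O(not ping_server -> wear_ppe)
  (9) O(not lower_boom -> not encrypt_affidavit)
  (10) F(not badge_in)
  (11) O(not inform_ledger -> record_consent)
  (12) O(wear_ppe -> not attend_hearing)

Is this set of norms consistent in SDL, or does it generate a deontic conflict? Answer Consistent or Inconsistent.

Premise 11 is O(not inform_ledger -> record_consent); even if O(record_consent) held, inferring O(not inform_ledger) would be affirming the consequent — invalid.
So O(not inform_ledger) is not derivable, and the apparent clash with O(inform_ledger) does not arise.
A world satisfying every obligation exists (e.g. adjourn_session=false, attend_hearing=false, badge_in=true, certify_affidavit=false, encrypt_affidavit=true, inform_ledger=true, lower_boom=true, ping_server=true, record_consent=true, report_affidavit=false, wear_ppe=false); no atom is both obligatory and forbidden, so the set is consistent.

Consistent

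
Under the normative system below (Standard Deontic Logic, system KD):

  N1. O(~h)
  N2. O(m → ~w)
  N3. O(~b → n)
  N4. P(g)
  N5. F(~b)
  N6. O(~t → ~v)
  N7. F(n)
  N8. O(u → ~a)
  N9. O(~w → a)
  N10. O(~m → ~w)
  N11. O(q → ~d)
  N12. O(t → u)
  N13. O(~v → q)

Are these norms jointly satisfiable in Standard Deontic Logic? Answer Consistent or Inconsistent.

Consistent

Premise 3 is O(~b → n), but O(~b) is not derivable from the premises, so it does not yield O(n).
So O(n) is not derivable, and the apparent clash with O(~n) does not arise.
A world satisfying every obligation exists (e.g. a=true, b=true, d=false, g=false, h=false, m=false, n=false, q=true, t=false, u=false, v=false, w=false); no atom is both obligatory and forbidden, so the set is consistent.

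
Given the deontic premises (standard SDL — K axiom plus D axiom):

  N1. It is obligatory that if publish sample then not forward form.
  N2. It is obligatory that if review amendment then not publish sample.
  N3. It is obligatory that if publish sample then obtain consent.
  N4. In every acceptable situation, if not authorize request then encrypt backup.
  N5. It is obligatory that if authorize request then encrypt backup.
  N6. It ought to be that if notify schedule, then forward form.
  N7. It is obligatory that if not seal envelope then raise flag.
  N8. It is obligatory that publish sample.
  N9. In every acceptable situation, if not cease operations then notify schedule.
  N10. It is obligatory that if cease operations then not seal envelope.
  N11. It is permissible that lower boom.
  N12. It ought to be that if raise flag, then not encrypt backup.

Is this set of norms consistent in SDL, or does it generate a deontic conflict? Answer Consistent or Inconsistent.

Inconsistent

Premises 5 and 4 cover both cases: O(authorize_request → encrypt_backup) and O(¬authorize_request → encrypt_backup). Since authorize_request ∨ ¬authorize_request is a tautology, O(encrypt_backup) follows.
Premise 12 is O(raise_flag → ¬encrypt_backup); contrapositively O(encrypt_backup → ¬raise_flag). Since O(encrypt_backup) holds, K gives O(¬raise_flag).
Premise 7 is O(¬seal_envelope → raise_flag); contrapositively O(¬raise_flag → seal_envelope). Since O(¬raise_flag) holds, K gives O(seal_envelope).
Premise 10, O(cease_operations → ¬seal_envelope), contraposes to O(seal_envelope → ¬cease_operations); with O(seal_envelope) we get O(¬cease_operations).
Premise 9 is O(¬cease_operations → notify_schedule); since O(¬cease_operations), deontic closure gives O(notify_schedule).
Premise 6 is O(notify_schedule → forward_form); since O(notify_schedule), deontic closure gives O(forward_form).
The contrapositive of premise 1 (O(publish_sample → ¬forward_form)) is O(forward_form → ¬publish_sample), and O(forward_form) is already established, so O(¬publish_sample).
However, premise 8 gives O(publish_sample).
We now have both O(¬publish_sample) and O(publish_sample) — publish_sample is simultaneously obligatory and forbidden, violating the D-axiom.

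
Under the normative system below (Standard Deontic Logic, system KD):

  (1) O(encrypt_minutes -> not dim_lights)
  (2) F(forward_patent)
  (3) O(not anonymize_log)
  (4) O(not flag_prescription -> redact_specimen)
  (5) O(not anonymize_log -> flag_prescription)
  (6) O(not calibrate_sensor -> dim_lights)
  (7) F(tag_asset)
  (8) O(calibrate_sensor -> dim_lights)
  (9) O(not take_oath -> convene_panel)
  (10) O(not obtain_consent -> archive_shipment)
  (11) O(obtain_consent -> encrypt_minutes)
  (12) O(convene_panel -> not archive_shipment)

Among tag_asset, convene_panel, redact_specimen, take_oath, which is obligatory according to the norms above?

take_oath

Premises 6 and 8 cover both cases: O(not calibrate_sensor -> dim_lights) and O(calibrate_sensor -> dim_lights). Since not calibrate_sensor ∨ calibrate_sensor is a tautology, O(dim_lights) follows.
Premise 1 is O(encrypt_minutes -> not dim_lights); contrapositively O(dim_lights -> not encrypt_minutes). Since O(dim_lights) holds, K gives O(not encrypt_minutes).
Premise 11 is O(obtain_consent -> encrypt_minutes); contrapositively O(not encrypt_minutes -> not obtain_consent). Since O(not encrypt_minutes) holds, K gives O(not obtain_consent).
Premise 10 is O(not obtain_consent -> archive_shipment); since O(not obtain_consent), deontic closure gives O(archive_shipment).
Premise 12, O(convene_panel -> not archive_shipment), contraposes to O(archive_shipment -> not convene_panel); with O(archive_shipment) we get O(not convene_panel).
The contrapositive of premise 9 (O(not take_oath -> convene_panel)) is O(not convene_panel -> take_oath), and O(not convene_panel) is already established, so O(take_oath).
So O(take_oath) holds — take_oath is obligatory. None of the other listed options is made obligatory by any chain of premises.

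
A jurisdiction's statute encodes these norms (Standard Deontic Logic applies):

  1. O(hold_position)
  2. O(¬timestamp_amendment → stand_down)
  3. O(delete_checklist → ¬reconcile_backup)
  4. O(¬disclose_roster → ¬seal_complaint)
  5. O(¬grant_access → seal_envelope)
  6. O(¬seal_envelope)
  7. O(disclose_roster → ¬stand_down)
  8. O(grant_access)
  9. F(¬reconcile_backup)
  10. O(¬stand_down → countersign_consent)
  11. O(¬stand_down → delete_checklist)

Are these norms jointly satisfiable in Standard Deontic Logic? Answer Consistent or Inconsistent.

Consistent

Premise 5 is O(¬grant_access → seal_envelope), but O(¬grant_access) is not derivable from the premises, so it does not yield O(seal_envelope).
So O(seal_envelope) is not derivable, and the apparent clash with O(¬seal_envelope) does not arise.
A world satisfying every obligation exists (e.g. countersign_consent=false, delete_checklist=false, disclose_roster=false, grant_access=true, hold_position=true, reconcile_backup=true, seal_complaint=false, seal_envelope=false, stand_down=true, timestamp_amendment=false); no atom is both obligatory and forbidden, so the set is consistent.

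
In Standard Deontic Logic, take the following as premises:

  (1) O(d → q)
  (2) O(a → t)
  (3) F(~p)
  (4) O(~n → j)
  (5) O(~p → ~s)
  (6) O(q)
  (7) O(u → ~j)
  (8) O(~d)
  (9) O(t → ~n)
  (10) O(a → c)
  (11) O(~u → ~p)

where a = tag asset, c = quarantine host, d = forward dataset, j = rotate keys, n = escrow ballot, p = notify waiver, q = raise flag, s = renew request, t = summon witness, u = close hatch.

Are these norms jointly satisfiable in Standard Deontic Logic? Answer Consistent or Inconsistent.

Consistent

Premise 1 is O(d → q); even if O(q) held, inferring O(d) would be affirming the consequent — invalid.
So O(d) is not derivable, and the apparent clash with O(~d) does not arise.
A world satisfying every obligation exists (e.g. a=false, c=false, d=false, j=false, n=true, p=true, q=true, s=false, t=false, u=true); no atom is both obligatory and forbidden, so the set is consistent.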